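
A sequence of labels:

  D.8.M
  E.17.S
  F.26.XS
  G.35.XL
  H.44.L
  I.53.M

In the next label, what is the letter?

Letter: letters move forward 1 place in the alphabet; D, E, F, G, H, I → J.
For the second component, +9 each step: 8, 17, 26, 35, 44, 53 → 62.
Size: M, S, XS, XL, L, M → S (repeats M → S → XS → XL → L).

J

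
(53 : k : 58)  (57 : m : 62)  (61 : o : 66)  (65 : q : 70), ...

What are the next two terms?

(69 : s : 74), (73 : u : 78)

First slot — +4 each step: 53, 57, 61, 65 → 69 → 73.
Letter goes k, m, o, q → s → u (letters move forward 2 places in the alphabet).
Third slot — +4 each step: 58, 62, 66, 70 → 74 → 78.
Putting the parts together: (69 : s : 74) and then (73 : u : 78).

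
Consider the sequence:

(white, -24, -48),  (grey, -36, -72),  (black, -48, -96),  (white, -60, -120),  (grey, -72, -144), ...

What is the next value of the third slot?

-168

Second slot — −12 each step: -24, -36, -48, -60, -72 → -84.
Third slot — always 2 × the second slot: -48, -72, -96, -120, -144 → -168.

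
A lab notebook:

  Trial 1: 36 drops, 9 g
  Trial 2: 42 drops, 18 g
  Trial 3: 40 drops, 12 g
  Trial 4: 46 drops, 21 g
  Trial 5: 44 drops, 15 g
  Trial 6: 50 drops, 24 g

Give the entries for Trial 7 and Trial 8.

Drops — alternating steps +6, −2, +6, −2, …: 36, 42, 40, 46, 44, 50 → 48 → 54.
G — alternating steps +9, −6, +9, −6, …: 9, 18, 12, 21, 15, 24 → 18 → 27.
So the next two records are 48 drops, 18 g and 54 drops, 27 g.

48 drops, 18 g; 54 drops, 27 g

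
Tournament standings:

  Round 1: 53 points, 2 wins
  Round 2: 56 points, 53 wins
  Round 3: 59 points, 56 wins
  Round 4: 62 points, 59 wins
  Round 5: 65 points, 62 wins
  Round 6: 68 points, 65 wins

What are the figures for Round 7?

71 points, 68 wins

Points: 53, 56, 59, 62, 65, 68 → 71 (+3 each step).
Wins goes 2, 53, 56, 59, 62, 65 → 68 (always the previous value of the points).
So the next record is 71 points, 68 wins.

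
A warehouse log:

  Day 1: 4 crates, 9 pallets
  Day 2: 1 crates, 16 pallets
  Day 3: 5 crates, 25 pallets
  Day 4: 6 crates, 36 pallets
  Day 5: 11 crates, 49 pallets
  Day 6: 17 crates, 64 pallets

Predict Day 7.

Crates goes 4, 1, 5, 6, 11, 17 → 28 (each term is the sum of the two before it).
Pallets — perfect squares: 3², 4², 5², …: 9, 16, 25, 36, 49, 64 → 81.
Combining the parts gives 28 crates, 81 pallets.

28 crates, 81 pallets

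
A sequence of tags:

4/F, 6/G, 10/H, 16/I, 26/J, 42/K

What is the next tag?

For the first component, each term is the sum of the two before it: 4, 6, 10, 16, 26, 42 → 68.
Letter: F, G, H, I, J, K → L (letters move forward 1 place in the alphabet).
So the next tag is 68/L.

68/L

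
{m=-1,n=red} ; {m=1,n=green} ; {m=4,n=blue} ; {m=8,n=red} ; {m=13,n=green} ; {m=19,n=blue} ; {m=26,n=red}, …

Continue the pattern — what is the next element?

{m=34,n=green}

M — differences are 2, 3, 4, … (increasing by 1 each time): -1, 1, 4, 8, 13, 19, 26 → 34.
N: repeats red → green → blue; red, green, blue, red, green, blue, red → green.
Putting it together: {m=34,n=green}.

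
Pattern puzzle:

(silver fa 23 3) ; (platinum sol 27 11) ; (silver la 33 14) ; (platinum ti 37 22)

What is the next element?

(silver do 43 25)

Metal: alternates silver ↔ platinum, so silver, platinum, silver, platinum → silver.
Note: runs through the solfège scale do→ti, so fa, sol, la, ti → do.
Third part: 23, 27, 33, 37 → 43 (alternating steps +4, +6, +4, +6, …).
Fourth part: alternating steps +8, +3, +8, +3, …, so 3, 11, 14, 22 → 25.
So the next element is (silver do 43 25).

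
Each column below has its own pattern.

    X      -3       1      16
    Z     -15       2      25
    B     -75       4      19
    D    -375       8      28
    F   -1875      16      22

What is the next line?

Letter: X, Z, B, D, F → H (letters move forward 2 places in the alphabet, wrapping Z→A).
Second component goes -3, -15, -75, -375, -1875 → -9375 (×5 each step).
Third component goes 1, 2, 4, 8, 16 → 32 (×2 each step).
Fourth component — alternating steps +9, −6, +9, −6, …: 16, 25, 19, 28, 22 → 31.
Putting it together: H  -9375  32  31.

H  -9375  32  31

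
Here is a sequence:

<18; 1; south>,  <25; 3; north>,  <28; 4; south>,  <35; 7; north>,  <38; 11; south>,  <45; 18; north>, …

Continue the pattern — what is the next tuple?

First slot: alternating steps +7, +3, +7, +3, …; 18, 25, 28, 35, 38, 45 → 48.
Second slot: 1, 3, 4, 7, 11, 18 → 29 (each term is the sum of the two before it).
For the direction, alternates south ↔ north: south, north, south, north, south, north → south.
So the next tuple is <48; 29; south>.

<48; 29; south>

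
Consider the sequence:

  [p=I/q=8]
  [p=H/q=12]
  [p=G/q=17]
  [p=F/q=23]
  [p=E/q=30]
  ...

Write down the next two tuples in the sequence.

P: letters move back 1 place in the alphabet, so I, H, G, F, E → D → C.
Q — differences are 4, 5, 6, … (increasing by 1 each time): 8, 12, 17, 23, 30 → 38 → 47.
So the next two tuples are [p=D/q=38] and [p=C/q=47].

[p=D/q=38], [p=C/q=47]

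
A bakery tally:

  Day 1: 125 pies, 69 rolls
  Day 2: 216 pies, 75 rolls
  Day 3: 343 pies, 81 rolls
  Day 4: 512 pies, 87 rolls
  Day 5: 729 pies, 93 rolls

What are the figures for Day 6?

Pies — perfect cubes: 5³, 6³, 7³, …: 125, 216, 343, 512, 729 → 1000.
For the rolls, +6 each step: 69, 75, 81, 87, 93 → 99.
Putting it together: 1000 pies, 99 rolls.

1000 pies, 99 rolls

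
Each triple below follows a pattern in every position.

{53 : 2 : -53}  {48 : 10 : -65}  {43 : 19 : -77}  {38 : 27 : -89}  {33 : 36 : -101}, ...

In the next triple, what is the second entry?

44

First entry goes 53, 48, 43, 38, 33 → 28 (−5 each step).
Second entry: 2, 10, 19, 27, 36 → 44 (alternating steps +8, +9, +8, +9, …).
Third entry: −12 each step, so -53, -65, -77, -89, -101 → -113.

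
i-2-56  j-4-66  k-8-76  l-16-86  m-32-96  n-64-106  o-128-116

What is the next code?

Letter: i, j, k, l, m, n, o → p (letters move forward 1 place in the alphabet).
For the second component, ×2 each step: 2, 4, 8, 16, 32, 64, 128 → 256.
Third component: 56, 66, 76, 86, 96, 106, 116 → 126 (+10 each step).
Putting it together: p-256-126.

p-256-126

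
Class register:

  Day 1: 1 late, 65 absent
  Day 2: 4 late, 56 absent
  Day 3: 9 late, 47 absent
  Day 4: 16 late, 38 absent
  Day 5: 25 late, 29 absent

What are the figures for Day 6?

36 late, 20 absent

Late goes 1, 4, 9, 16, 25 → 36 (perfect squares: 1², 2², 3², …).
Absent: 65, 56, 47, 38, 29 → 20 (−9 each step).
Combining the parts gives 36 late, 20 absent.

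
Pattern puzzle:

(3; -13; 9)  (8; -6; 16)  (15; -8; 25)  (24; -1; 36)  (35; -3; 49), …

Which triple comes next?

(48; 4; 64)

First coordinate goes 3, 8, 15, 24, 35 → 48 (differences are 5, 7, 9, … (increasing by 2 each time)).
Second coordinate: -13, -6, -8, -1, -3 → 4 (alternating steps +7, −2, +7, −2, …).
Third coordinate goes 9, 16, 25, 36, 49 → 64 (perfect squares: 3², 4², 5², …).
Combining the parts gives (48; 4; 64).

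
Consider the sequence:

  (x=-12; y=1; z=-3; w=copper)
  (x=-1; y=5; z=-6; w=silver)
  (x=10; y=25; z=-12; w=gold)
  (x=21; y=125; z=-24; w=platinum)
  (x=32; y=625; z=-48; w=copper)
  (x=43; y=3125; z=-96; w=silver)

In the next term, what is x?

X: +11 each step, so -12, -1, 10, 21, 32, 43 → 54.

54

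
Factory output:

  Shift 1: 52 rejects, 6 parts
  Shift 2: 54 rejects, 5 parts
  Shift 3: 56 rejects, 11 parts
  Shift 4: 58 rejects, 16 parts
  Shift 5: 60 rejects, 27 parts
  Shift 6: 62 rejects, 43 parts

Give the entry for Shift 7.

For the rejects, +2 each step: 52, 54, 56, 58, 60, 62 → 64.
Parts: 6, 5, 11, 16, 27, 43 → 70 (each term is the sum of the two before it).
Putting it together: 64 rejects, 70 parts.

64 rejects, 70 parts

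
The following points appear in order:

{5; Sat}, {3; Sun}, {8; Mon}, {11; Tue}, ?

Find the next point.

{19; Wed}

First part: 5, 3, 8, 11 → 19 (each term is the sum of the two before it).
Day: runs through the weekdays Mon→Sun; Sat, Sun, Mon, Tue → Wed.
Putting it together: {19; Wed}.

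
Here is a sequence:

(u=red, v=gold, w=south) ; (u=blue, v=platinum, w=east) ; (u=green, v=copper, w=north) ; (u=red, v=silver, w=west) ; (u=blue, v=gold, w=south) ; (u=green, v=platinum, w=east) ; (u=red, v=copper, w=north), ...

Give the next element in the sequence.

(u=blue, v=silver, w=west)

For the u, repeats red → blue → green: red, blue, green, red, blue, green, red → blue.
V — repeats gold → platinum → copper → silver: gold, platinum, copper, silver, gold, platinum, copper → silver.
W: repeats south → east → north → west; south, east, north, west, south, east, north → west.
Combining the parts gives (u=blue, v=silver, w=west).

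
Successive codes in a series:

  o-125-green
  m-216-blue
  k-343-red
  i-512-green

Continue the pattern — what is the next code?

g-729-blue

Letter: o, m, k, i → g (letters move back 2 places in the alphabet).
Second component — perfect cubes: 5³, 6³, 7³, …: 125, 216, 343, 512 → 729.
Colour goes green, blue, red, green → blue (repeats green → blue → red).
Putting it together: g-729-blue.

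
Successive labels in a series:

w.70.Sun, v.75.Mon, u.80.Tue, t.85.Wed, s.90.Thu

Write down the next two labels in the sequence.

Letter goes w, v, u, t, s → r → q (letters move back 1 place in the alphabet).
Second component: +5 each step; 70, 75, 80, 85, 90 → 95 → 100.
Day: runs through the weekdays Mon→Sun; Sun, Mon, Tue, Wed, Thu → Fri → Sat.
Putting the parts together: r.95.Fri and then q.100.Sat.

r.95.Fri then q.100.Sat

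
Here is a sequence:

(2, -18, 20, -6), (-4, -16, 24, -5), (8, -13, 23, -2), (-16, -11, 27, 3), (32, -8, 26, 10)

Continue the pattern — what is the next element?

First part — ×(-2) each step: 2, -4, 8, -16, 32 → -64.
Second part goes -18, -16, -13, -11, -8 → -6 (alternating steps +2, +3, +2, +3, …).
Third part goes 20, 24, 23, 27, 26 → 30 (alternating steps +4, −1, +4, −1, …).
For the fourth part, differences are 1, 3, 5, … (increasing by 2 each time): -6, -5, -2, 3, 10 → 19.
Putting it together: (-64, -6, 30, 19).

(-64, -6, 30, 19)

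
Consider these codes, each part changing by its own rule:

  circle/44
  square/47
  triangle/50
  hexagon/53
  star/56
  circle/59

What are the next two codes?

Shape: repeats circle → square → triangle → hexagon → star; circle, square, triangle, hexagon, star, circle → square → triangle.
Second component: +3 each step; 44, 47, 50, 53, 56, 59 → 62 → 65.
Putting the parts together: square/62 and then triangle/65.

square/62 then triangle/65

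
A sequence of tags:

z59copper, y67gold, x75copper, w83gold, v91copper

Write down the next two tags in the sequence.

Letter goes z, y, x, w, v → u → t (letters move back 1 place in the alphabet).
For the second component, +8 each step: 59, 67, 75, 83, 91 → 99 → 107.
Metal — alternates copper ↔ gold: copper, gold, copper, gold, copper → gold → copper.
So the next two tags are u99gold and t107copper.

u99gold then t107copper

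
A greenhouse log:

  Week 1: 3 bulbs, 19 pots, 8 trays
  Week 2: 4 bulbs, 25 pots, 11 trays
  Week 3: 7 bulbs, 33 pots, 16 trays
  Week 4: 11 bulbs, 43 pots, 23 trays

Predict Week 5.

Bulbs: 3, 4, 7, 11 → 18 (each term is the sum of the two before it).
Pots: differences are 6, 8, 10, … (increasing by 2 each time); 19, 25, 33, 43 → 55.
Trays: differences are 3, 5, 7, … (increasing by 2 each time), so 8, 11, 16, 23 → 32.
So the next record is 18 bulbs, 55 pots, 32 trays.

18 bulbs, 55 pots, 32 trays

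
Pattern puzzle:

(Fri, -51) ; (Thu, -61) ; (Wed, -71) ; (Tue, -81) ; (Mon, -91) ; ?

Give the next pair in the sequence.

(Sun, -101)

For the day, runs backward through the weekdays Mon→Sun: Fri, Thu, Wed, Tue, Mon → Sun.
Second entry — −10 each step: -51, -61, -71, -81, -91 → -101.
So the next pair is (Sun, -101).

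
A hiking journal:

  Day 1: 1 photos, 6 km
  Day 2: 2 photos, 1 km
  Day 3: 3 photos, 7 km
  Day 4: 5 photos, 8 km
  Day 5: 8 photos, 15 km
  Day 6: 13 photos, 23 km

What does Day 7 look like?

Photos: 1, 2, 3, 5, 8, 13 → 21 (each term is the sum of the two before it).
Km: 6, 1, 7, 8, 15, 23 → 38 (each term is the sum of the two before it).
Combining the parts gives 21 photos, 38 km.

21 photos, 38 km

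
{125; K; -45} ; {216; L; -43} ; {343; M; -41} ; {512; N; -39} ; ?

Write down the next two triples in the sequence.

{729; O; -37}, {1000; P; -35}

First component: perfect cubes: 5³, 6³, 7³, …, so 125, 216, 343, 512 → 729 → 1000.
Letter: letters move forward 1 place in the alphabet; K, L, M, N → O → P.
Third component: +2 each step, so -45, -43, -41, -39 → -37 → -35.
Putting the parts together: {729; O; -37} and then {1000; P; -35}.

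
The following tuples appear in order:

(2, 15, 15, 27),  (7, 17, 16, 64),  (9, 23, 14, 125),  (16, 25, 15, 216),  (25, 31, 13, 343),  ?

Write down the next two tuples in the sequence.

(41, 33, 14, 512), (66, 39, 12, 729)

First value: each term is the sum of the two before it, so 2, 7, 9, 16, 25 → 41 → 66.
Second value: 15, 17, 23, 25, 31 → 33 → 39 (alternating steps +2, +6, +2, +6, …).
Third value goes 15, 16, 14, 15, 13 → 14 → 12 (alternating steps +1, −2, +1, −2, …).
Fourth value: perfect cubes: 3³, 4³, 5³, …; 27, 64, 125, 216, 343 → 512 → 729.
So the next two tuples are (41, 33, 14, 512) and (66, 39, 12, 729).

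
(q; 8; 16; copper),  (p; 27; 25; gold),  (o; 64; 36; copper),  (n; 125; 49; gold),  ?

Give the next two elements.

(m; 216; 64; copper), (l; 343; 81; gold)

Letter: q, p, o, n → m → l (letters move back 1 place in the alphabet).
Second part — perfect cubes: 2³, 3³, 4³, …: 8, 27, 64, 125 → 216 → 343.
Third part — perfect squares: 4², 5², 6², …: 16, 25, 36, 49 → 64 → 81.
Metal: alternates copper ↔ gold, so copper, gold, copper, gold → copper → gold.
So the next two elements are (m; 216; 64; copper) and (l; 343; 81; gold).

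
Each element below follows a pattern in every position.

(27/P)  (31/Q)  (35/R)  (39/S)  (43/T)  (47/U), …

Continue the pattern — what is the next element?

(51/V)

First part — +4 each step: 27, 31, 35, 39, 43, 47 → 51.
Letter: letters move forward 1 place in the alphabet; P, Q, R, S, T, U → V.
Putting it together: (51/V).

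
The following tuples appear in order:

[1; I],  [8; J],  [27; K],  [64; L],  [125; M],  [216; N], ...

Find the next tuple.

First coordinate: 1, 8, 27, 64, 125, 216 → 343 (perfect cubes: 1³, 2³, 3³, …).
Letter: letters move forward 1 place in the alphabet; I, J, K, L, M, N → O.
Combining the parts gives [343; O].

[343; O]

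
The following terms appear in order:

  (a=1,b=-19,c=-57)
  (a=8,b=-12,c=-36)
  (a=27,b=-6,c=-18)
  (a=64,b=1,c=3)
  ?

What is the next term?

(a=125,b=7,c=21)

A goes 1, 8, 27, 64 → 125 (perfect cubes: 1³, 2³, 3³, …).
B: -19, -12, -6, 1 → 7 (alternating steps +7, +6, +7, +6, …).
C: always 3 × the b; -57, -36, -18, 3 → 21.
Combining the parts gives (a=125,b=7,c=21).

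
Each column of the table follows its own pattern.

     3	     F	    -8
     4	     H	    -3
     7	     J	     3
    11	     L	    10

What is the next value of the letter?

Letter goes F, H, J, L → N (letters move forward 2 places in the alphabet).

N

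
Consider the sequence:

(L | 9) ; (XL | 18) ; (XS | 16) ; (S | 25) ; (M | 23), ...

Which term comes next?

Size: runs through clothing sizes XS→XL; L, XL, XS, S, M → L.
Second entry: alternating steps +9, −2, +9, −2, …, so 9, 18, 16, 25, 23 → 32.
Putting it together: (L | 32).

(L | 32)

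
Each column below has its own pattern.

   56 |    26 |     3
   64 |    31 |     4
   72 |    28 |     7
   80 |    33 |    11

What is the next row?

First component: 56, 64, 72, 80 → 88 (+8 each step).
Second component — alternating steps +5, −3, +5, −3, …: 26, 31, 28, 33 → 30.
Third component: 3, 4, 7, 11 → 18 (each term is the sum of the two before it).
So the next row is 88  30  18.

88  30  18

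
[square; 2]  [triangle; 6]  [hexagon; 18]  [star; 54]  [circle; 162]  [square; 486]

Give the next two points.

[triangle; 1458], [hexagon; 4374]

Shape: repeats square → triangle → hexagon → star → circle; square, triangle, hexagon, star, circle, square → triangle → hexagon.
Second part: ×3 each step; 2, 6, 18, 54, 162, 486 → 1458 → 4374.
Putting the parts together: [triangle; 1458] and then [hexagon; 4374].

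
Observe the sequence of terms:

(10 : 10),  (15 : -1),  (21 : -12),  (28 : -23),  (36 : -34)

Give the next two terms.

(45 : -45), (55 : -56)

First coordinate — differences are 5, 6, 7, … (increasing by 1 each time): 10, 15, 21, 28, 36 → 45 → 55.
Second coordinate: 10, -1, -12, -23, -34 → -45 → -56 (−11 each step).
Putting the parts together: (45 : -45) and then (55 : -56).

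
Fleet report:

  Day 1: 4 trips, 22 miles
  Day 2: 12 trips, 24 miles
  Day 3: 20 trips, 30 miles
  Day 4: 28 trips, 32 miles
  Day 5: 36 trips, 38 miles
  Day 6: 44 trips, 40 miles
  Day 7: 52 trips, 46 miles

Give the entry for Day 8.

Trips: +8 each step; 4, 12, 20, 28, 36, 44, 52 → 60.
Miles: 22, 24, 30, 32, 38, 40, 46 → 48 (alternating steps +2, +6, +2, +6, …).
So the next line is 60 trips, 48 miles.

60 trips, 48 miles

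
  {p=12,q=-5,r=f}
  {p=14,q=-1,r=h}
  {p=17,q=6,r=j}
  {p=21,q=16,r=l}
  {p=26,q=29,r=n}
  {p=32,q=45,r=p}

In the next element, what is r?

r

For the p, differences are 2, 3, 4, … (increasing by 1 each time): 12, 14, 17, 21, 26, 32 → 39.
Q goes -5, -1, 6, 16, 29, 45 → 64 (differences are 4, 7, 10, … (increasing by 3 each time)).
R goes f, h, j, l, n, p → r (letters move forward 2 places in the alphabet).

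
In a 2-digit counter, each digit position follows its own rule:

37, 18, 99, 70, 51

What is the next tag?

32

First digit — −2 each step, mod 10: 3, 1, 9, 7, 5 → 3.
Second digit: +1 each step, mod 10, so 7, 8, 9, 0, 1 → 2.
So the next tag is 32.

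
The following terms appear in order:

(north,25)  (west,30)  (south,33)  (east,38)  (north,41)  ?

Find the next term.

(west,46)

Direction goes north, west, south, east, north → west (repeats north → west → south → east).
Second entry: 25, 30, 33, 38, 41 → 46 (alternating steps +5, +3, +5, +3, …).
Combining the parts gives (west,46).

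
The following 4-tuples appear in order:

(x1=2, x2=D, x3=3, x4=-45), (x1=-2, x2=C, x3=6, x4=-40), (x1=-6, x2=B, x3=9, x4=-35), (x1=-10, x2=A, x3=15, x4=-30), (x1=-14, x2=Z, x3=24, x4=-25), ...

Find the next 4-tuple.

(x1=-18, x2=Y, x3=39, x4=-20)

X1: −4 each step, so 2, -2, -6, -10, -14 → -18.
For the x2, letters move back 1 place in the alphabet, wrapping A→Z: D, C, B, A, Z → Y.
For the x3, each term is the sum of the two before it: 3, 6, 9, 15, 24 → 39.
X4: -45, -40, -35, -30, -25 → -20 (+5 each step).
So the next 4-tuple is (x1=-18, x2=Y, x3=39, x4=-20).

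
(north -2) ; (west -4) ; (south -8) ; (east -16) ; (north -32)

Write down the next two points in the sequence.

(west -64), (south -128)

Direction: repeats north → west → south → east, so north, west, south, east, north → west → south.
Second coordinate — ×2 each step: -2, -4, -8, -16, -32 → -64 → -128.
So the next two points are (west -64) and (south -128).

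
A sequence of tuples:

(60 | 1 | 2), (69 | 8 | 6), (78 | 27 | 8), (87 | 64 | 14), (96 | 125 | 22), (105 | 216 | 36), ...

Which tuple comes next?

First slot goes 60, 69, 78, 87, 96, 105 → 114 (+9 each step).
Second slot: perfect cubes: 1³, 2³, 3³, …, so 1, 8, 27, 64, 125, 216 → 343.
Third slot — each term is the sum of the two before it: 2, 6, 8, 14, 22, 36 → 58.
Putting it together: (114 | 343 | 58).

(114 | 343 | 58)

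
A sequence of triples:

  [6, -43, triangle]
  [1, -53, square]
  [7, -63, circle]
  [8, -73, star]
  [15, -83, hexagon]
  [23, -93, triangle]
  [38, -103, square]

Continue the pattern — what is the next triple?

First slot: 6, 1, 7, 8, 15, 23, 38 → 61 (each term is the sum of the two before it).
Second slot goes -43, -53, -63, -73, -83, -93, -103 → -113 (−10 each step).
Shape — repeats triangle → square → circle → star → hexagon: triangle, square, circle, star, hexagon, triangle, square → circle.
Putting it together: [61, -113, circle].

[61, -113, circle]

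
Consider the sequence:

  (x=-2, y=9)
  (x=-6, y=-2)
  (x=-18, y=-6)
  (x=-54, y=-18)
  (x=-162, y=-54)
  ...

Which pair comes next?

X — ×3 each step: -2, -6, -18, -54, -162 → -486.
For the y, always the previous value of the x: 9, -2, -6, -18, -54 → -162.
Combining the parts gives (x=-486, y=-162).

(x=-486, y=-162)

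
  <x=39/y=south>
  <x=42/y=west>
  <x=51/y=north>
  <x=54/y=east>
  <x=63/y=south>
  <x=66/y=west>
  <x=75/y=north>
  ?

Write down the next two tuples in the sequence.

X: alternating steps +3, +9, +3, +9, …; 39, 42, 51, 54, 63, 66, 75 → 78 → 87.
Y: repeats south → west → north → east; south, west, north, east, south, west, north → east → south.
So the next two tuples are <x=78/y=east> and <x=87/y=south>.

<x=78/y=east>, <x=87/y=south>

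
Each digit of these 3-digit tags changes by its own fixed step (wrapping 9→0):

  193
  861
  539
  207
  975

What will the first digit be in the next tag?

First digit goes 1, 8, 5, 2, 9 → 6 (−3 each step, mod 10).
Second digit goes 9, 6, 3, 0, 7 → 4 (−3 each step, mod 10).
Third digit: −2 each step, mod 10; 3, 1, 9, 7, 5 → 3.

6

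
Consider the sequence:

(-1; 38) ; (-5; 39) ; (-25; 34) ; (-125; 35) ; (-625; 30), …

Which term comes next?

(-3125; 31)

For the first part, ×5 each step: -1, -5, -25, -125, -625 → -3125.
For the second part, alternating steps +1, −5, +1, −5, …: 38, 39, 34, 35, 30 → 31.
So the next term is (-3125; 31).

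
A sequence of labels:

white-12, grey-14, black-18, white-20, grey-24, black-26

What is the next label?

white-30

Shade: repeats white → grey → black; white, grey, black, white, grey, black → white.
For the second component, alternating steps +2, +4, +2, +4, …: 12, 14, 18, 20, 24, 26 → 30.
Combining the parts gives white-30.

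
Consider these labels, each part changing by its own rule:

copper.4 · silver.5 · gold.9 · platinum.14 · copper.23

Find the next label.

silver.37

Metal: repeats copper → silver → gold → platinum, so copper, silver, gold, platinum, copper → silver.
Second component: 4, 5, 9, 14, 23 → 37 (each term is the sum of the two before it).
So the next label is silver.37.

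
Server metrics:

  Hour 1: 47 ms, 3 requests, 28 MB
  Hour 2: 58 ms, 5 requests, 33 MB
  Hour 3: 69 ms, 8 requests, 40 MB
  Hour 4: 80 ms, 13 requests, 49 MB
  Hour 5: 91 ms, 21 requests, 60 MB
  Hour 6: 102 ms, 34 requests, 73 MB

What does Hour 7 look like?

113 ms, 55 requests, 88 MB

For the ms, +11 each step: 47, 58, 69, 80, 91, 102 → 113.
Requests: 3, 5, 8, 13, 21, 34 → 55 (each term is the sum of the two before it).
MB: differences are 5, 7, 9, … (increasing by 2 each time), so 28, 33, 40, 49, 60, 73 → 88.
Combining the parts gives 113 ms, 55 requests, 88 MB.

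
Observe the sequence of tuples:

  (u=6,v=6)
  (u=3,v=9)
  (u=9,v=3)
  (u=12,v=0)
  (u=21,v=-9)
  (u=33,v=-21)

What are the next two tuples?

(u=54,v=-42), (u=87,v=-75)

U goes 6, 3, 9, 12, 21, 33 → 54 → 87 (each term is the sum of the two before it).
V goes 6, 9, 3, 0, -9, -21 → -42 → -75 (together with the u always sums to 12).
Putting the parts together: (u=54,v=-42) and then (u=87,v=-75).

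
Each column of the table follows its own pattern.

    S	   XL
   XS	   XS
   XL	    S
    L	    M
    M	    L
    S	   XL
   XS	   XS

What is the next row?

XL  S

For the first size, repeats S → XS → XL → L → M: S, XS, XL, L, M, S, XS → XL.
Second size — repeats XL → XS → S → M → L: XL, XS, S, M, L, XL, XS → S.
Putting it together: XL  S.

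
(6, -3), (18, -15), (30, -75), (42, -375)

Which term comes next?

(54, -1875)

First coordinate goes 6, 18, 30, 42 → 54 (+12 each step).
Second coordinate goes -3, -15, -75, -375 → -1875 (×5 each step).
Combining the parts gives (54, -1875).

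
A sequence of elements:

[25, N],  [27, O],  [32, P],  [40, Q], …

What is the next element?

First component: 25, 27, 32, 40 → 51 (differences are 2, 5, 8, … (increasing by 3 each time)).
Letter: letters move forward 1 place in the alphabet; N, O, P, Q → R.
Combining the parts gives [51, R].

[51, R]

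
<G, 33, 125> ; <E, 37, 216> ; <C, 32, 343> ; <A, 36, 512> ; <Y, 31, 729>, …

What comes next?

For the letter, letters move back 2 places in the alphabet, wrapping A→Z: G, E, C, A, Y → W.
Second value goes 33, 37, 32, 36, 31 → 35 (alternating steps +4, −5, +4, −5, …).
Third value: perfect cubes: 5³, 6³, 7³, …; 125, 216, 343, 512, 729 → 1000.
Putting it together: <W, 35, 1000>.

<W, 35, 1000>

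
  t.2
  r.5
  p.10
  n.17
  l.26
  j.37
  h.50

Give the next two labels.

f.65, d.82

For the letter, letters move back 2 places in the alphabet: t, r, p, n, l, j, h → f → d.
Second component goes 2, 5, 10, 17, 26, 37, 50 → 65 → 82 (differences are 3, 5, 7, … (increasing by 2 each time)).
Putting the parts together: f.65 and then d.82.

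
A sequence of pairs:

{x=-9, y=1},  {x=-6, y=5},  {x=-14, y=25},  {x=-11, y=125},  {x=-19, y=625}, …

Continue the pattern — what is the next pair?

{x=-16, y=3125}

X: -9, -6, -14, -11, -19 → -16 (alternating steps +3, −8, +3, −8, …).
Y: ×5 each step, so 1, 5, 25, 125, 625 → 3125.
Putting it together: {x=-16, y=3125}.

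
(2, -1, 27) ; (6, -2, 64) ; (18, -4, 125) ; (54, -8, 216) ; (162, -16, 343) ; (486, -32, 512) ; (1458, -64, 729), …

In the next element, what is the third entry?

1000

Third entry: perfect cubes: 3³, 4³, 5³, …; 27, 64, 125, 216, 343, 512, 729 → 1000.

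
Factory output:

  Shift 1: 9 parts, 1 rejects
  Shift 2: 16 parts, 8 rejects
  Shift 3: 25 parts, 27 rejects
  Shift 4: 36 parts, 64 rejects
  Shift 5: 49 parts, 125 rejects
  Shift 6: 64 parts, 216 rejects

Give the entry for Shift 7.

81 parts, 343 rejects

Parts: perfect squares: 3², 4², 5², …, so 9, 16, 25, 36, 49, 64 → 81.
For the rejects, perfect cubes: 1³, 2³, 3³, …: 1, 8, 27, 64, 125, 216 → 343.
So the next row is 81 parts, 343 rejects.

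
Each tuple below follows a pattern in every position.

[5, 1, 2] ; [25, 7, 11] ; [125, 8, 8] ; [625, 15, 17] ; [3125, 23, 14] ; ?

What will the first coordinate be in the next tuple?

15625

First coordinate — ×5 each step: 5, 25, 125, 625, 3125 → 15625.
Second coordinate goes 1, 7, 8, 15, 23 → 38 (each term is the sum of the two before it).
Third coordinate: alternating steps +9, −3, +9, −3, …, so 2, 11, 8, 17, 14 → 23.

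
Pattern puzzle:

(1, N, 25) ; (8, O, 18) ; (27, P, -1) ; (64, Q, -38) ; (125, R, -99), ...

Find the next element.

First entry: 1, 8, 27, 64, 125 → 216 (perfect cubes: 1³, 2³, 3³, …).
For the letter, letters move forward 1 place in the alphabet: N, O, P, Q, R → S.
Third entry — together with the first entry always sums to 26: 25, 18, -1, -38, -99 → -190.
Combining the parts gives (216, S, -190).

(216, S, -190)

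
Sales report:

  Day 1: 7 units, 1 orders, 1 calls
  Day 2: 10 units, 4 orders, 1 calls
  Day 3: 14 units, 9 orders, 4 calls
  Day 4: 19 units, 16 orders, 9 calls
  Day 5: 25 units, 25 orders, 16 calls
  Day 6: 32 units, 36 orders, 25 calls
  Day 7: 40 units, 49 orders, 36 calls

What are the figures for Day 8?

Units: differences are 3, 4, 5, … (increasing by 1 each time); 7, 10, 14, 19, 25, 32, 40 → 49.
For the orders, perfect squares: 1², 2², 3², …: 1, 4, 9, 16, 25, 36, 49 → 64.
Calls: always the previous value of the orders; 1, 1, 4, 9, 16, 25, 36 → 49.
So the next row is 49 units, 64 orders, 49 calls.

49 units, 64 orders, 49 calls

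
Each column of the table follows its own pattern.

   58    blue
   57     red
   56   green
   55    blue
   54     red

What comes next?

53  green

First component: −1 each step, so 58, 57, 56, 55, 54 → 53.
Colour: repeats blue → red → green; blue, red, green, blue, red → green.
Putting it together: 53  green.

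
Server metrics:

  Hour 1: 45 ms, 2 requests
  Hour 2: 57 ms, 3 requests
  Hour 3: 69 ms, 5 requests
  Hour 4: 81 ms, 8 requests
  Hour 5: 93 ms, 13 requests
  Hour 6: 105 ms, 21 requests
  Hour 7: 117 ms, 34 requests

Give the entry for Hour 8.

129 ms, 55 requests

Ms: 45, 57, 69, 81, 93, 105, 117 → 129 (+12 each step).
Requests: 2, 3, 5, 8, 13, 21, 34 → 55 (each term is the sum of the two before it).
So the next line is 129 ms, 55 requests.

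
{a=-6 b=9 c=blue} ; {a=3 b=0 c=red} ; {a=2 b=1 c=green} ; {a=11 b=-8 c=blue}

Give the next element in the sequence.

A goes -6, 3, 2, 11 → 10 (alternating steps +9, −1, +9, −1, …).
B goes 9, 0, 1, -8 → -7 (together with the a always sums to 3).
C: repeats blue → red → green; blue, red, green, blue → red.
Combining the parts gives {a=10 b=-7 c=red}.

{a=10 b=-7 c=red}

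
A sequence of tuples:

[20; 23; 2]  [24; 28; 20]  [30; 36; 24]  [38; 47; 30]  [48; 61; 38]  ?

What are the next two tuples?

First part goes 20, 24, 30, 38, 48 → 60 → 74 (differences are 4, 6, 8, … (increasing by 2 each time)).
For the second part, differences are 5, 8, 11, … (increasing by 3 each time): 23, 28, 36, 47, 61 → 78 → 98.
Third part: 2, 20, 24, 30, 38 → 48 → 60 (always the previous value of the first part).
Putting the parts together: [60; 78; 48] and then [74; 98; 60].

[60; 78; 48], [74; 98; 60]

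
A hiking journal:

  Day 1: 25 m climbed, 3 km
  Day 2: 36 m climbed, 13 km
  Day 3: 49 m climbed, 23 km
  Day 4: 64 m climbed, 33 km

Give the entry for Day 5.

M climbed: 25, 36, 49, 64 → 81 (perfect squares: 5², 6², 7², …).
For the km, +10 each step: 3, 13, 23, 33 → 43.
Combining the parts gives 81 m climbed, 43 km.

81 m climbed, 43 km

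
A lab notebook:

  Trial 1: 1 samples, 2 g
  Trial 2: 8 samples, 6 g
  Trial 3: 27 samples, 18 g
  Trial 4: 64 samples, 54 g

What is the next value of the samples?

125

Samples goes 1, 8, 27, 64 → 125 (perfect cubes: 1³, 2³, 3³, …).
G: 2, 6, 18, 54 → 162 (×3 each step).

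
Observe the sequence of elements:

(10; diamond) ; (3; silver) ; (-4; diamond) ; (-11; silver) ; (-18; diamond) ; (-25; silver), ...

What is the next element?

First value: 10, 3, -4, -11, -18, -25 → -32 (−7 each step).
Rank: alternates diamond ↔ silver, so diamond, silver, diamond, silver, diamond, silver → diamond.
Putting it together: (-32; diamond).

(-32; diamond)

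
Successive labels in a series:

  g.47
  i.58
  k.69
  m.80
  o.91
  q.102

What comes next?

s.113

Letter: letters move forward 2 places in the alphabet, so g, i, k, m, o, q → s.
Second component: +11 each step; 47, 58, 69, 80, 91, 102 → 113.
Combining the parts gives s.113.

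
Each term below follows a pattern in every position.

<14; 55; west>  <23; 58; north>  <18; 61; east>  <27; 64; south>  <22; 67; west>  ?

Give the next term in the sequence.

<31; 70; north>

First slot: 14, 23, 18, 27, 22 → 31 (alternating steps +9, −5, +9, −5, …).
Second slot: 55, 58, 61, 64, 67 → 70 (+3 each step).
Direction goes west, north, east, south, west → north (repeats west → north → east → south).
Putting it together: <31; 70; north>.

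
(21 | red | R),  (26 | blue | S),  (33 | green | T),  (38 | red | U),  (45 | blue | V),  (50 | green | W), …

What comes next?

(57 | red | X)

First slot: alternating steps +5, +7, +5, +7, …; 21, 26, 33, 38, 45, 50 → 57.
For the colour, repeats red → blue → green: red, blue, green, red, blue, green → red.
Letter: R, S, T, U, V, W → X (letters move forward 1 place in the alphabet).
So the next triple is (57 | red | X).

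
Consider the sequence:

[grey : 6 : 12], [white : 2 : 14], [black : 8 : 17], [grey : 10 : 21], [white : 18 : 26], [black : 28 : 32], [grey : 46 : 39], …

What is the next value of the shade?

white

Shade: grey, white, black, grey, white, black, grey → white (repeats grey → white → black).
Second coordinate goes 6, 2, 8, 10, 18, 28, 46 → 74 (each term is the sum of the two before it).
Third coordinate: differences are 2, 3, 4, … (increasing by 1 each time); 12, 14, 17, 21, 26, 32, 39 → 47.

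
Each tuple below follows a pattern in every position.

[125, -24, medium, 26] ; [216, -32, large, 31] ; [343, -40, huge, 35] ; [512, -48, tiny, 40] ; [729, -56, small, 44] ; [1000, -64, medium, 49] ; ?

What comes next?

For the first part, perfect cubes: 5³, 6³, 7³, …: 125, 216, 343, 512, 729, 1000 → 1331.
Second part — −8 each step: -24, -32, -40, -48, -56, -64 → -72.
Size: repeats medium → large → huge → tiny → small, so medium, large, huge, tiny, small, medium → large.
Fourth part: alternating steps +5, +4, +5, +4, …; 26, 31, 35, 40, 44, 49 → 53.
So the next tuple is [1331, -72, large, 53].

[1331, -72, large, 53]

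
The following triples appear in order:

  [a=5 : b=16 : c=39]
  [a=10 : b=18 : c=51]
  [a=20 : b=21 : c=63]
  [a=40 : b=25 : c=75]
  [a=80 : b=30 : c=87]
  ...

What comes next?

[a=160 : b=36 : c=99]

For the a, ×2 each step: 5, 10, 20, 40, 80 → 160.
B — differences are 2, 3, 4, … (increasing by 1 each time): 16, 18, 21, 25, 30 → 36.
C: 39, 51, 63, 75, 87 → 99 (+12 each step).
Combining the parts gives [a=160 : b=36 : c=99].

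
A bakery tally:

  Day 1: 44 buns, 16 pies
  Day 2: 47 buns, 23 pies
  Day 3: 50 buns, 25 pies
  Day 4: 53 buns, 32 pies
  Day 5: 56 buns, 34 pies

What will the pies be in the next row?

Buns goes 44, 47, 50, 53, 56 → 59 (+3 each step).
Pies: alternating steps +7, +2, +7, +2, …; 16, 23, 25, 32, 34 → 41.

41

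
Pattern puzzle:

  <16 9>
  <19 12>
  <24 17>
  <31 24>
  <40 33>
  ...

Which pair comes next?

For the first value, differences are 3, 5, 7, … (increasing by 2 each time): 16, 19, 24, 31, 40 → 51.
Second value — always 7 less than the first value: 9, 12, 17, 24, 33 → 44.
So the next pair is <51 44>.

<51 44>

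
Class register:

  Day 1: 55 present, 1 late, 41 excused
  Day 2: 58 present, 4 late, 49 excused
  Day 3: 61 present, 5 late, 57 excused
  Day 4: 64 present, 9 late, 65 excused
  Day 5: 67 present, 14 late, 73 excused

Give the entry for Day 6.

70 present, 23 late, 81 excused

Present: +3 each step; 55, 58, 61, 64, 67 → 70.
Late: each term is the sum of the two before it, so 1, 4, 5, 9, 14 → 23.
Excused: +8 each step; 41, 49, 57, 65, 73 → 81.
So the next row is 70 present, 23 late, 81 excused.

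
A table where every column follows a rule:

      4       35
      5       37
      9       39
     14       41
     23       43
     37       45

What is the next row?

First component goes 4, 5, 9, 14, 23, 37 → 60 (each term is the sum of the two before it).
Second component — +2 each step: 35, 37, 39, 41, 43, 45 → 47.
Putting it together: 60  47.

60  47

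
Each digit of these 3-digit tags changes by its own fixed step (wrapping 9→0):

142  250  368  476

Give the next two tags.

584 then 692

First digit goes 1, 2, 3, 4 → 5 → 6 (+1 each step, mod 10).
Second digit goes 4, 5, 6, 7 → 8 → 9 (+1 each step, mod 10).
Third digit goes 2, 0, 8, 6 → 4 → 2 (−2 each step, mod 10).
Putting the parts together: 584 and then 692.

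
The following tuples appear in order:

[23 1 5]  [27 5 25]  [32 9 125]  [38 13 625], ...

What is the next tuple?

[45 17 3125]

First part: differences are 4, 5, 6, … (increasing by 1 each time); 23, 27, 32, 38 → 45.
Second part: +4 each step, so 1, 5, 9, 13 → 17.
Third part goes 5, 25, 125, 625 → 3125 (×5 each step).
So the next tuple is [45 17 3125].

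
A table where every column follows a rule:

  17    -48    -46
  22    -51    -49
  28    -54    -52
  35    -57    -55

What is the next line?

43  -60  -58

First component: 17, 22, 28, 35 → 43 (differences are 5, 6, 7, … (increasing by 1 each time)).
For the second component, −3 each step: -48, -51, -54, -57 → -60.
Third component: always 2 more than the second component; -46, -49, -52, -55 → -58.
Combining the parts gives 43  -60  -58.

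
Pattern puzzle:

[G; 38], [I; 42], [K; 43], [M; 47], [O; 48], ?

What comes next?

For the letter, letters move forward 2 places in the alphabet: G, I, K, M, O → Q.
For the second entry, alternating steps +4, +1, +4, +1, …: 38, 42, 43, 47, 48 → 52.
So the next pair is [Q; 52].

[Q; 52]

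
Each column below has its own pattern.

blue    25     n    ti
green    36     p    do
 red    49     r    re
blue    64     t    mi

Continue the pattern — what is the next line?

green  81  v  fa

For the colour, repeats blue → green → red: blue, green, red, blue → green.
Second component: 25, 36, 49, 64 → 81 (perfect squares: 5², 6², 7², …).
Letter: letters move forward 2 places in the alphabet, so n, p, r, t → v.
Note: runs through the solfège scale do→ti; ti, do, re, mi → fa.
So the next line is green  81  v  fa.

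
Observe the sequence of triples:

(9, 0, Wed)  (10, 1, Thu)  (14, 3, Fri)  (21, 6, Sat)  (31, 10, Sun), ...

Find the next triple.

First value: 9, 10, 14, 21, 31 → 44 (differences are 1, 4, 7, … (increasing by 3 each time)).
Second value — differences are 1, 2, 3, … (increasing by 1 each time): 0, 1, 3, 6, 10 → 15.
Day: runs through the weekdays Mon→Sun; Wed, Thu, Fri, Sat, Sun → Mon.
Putting it together: (44, 15, Mon).

(44, 15, Mon)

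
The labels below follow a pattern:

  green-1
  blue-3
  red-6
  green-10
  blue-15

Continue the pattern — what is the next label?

Colour — repeats green → blue → red: green, blue, red, green, blue → red.
Second component: differences are 2, 3, 4, … (increasing by 1 each time), so 1, 3, 6, 10, 15 → 21.
Combining the parts gives red-21.

red-21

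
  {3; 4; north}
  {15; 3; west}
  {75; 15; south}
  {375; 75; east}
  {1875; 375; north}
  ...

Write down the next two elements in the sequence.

First slot: 3, 15, 75, 375, 1875 → 9375 → 46875 (×5 each step).
Second slot: 4, 3, 15, 75, 375 → 1875 → 9375 (always the previous value of the first slot).
Direction: repeats north → west → south → east; north, west, south, east, north → west → south.
Putting the parts together: {9375; 1875; west} and then {46875; 9375; south}.

{9375; 1875; west}, {46875; 9375; south}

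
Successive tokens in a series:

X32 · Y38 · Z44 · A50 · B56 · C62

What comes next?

D68

Letter: X, Y, Z, A, B, C → D (letters move forward 1 place in the alphabet, wrapping Z→A).
Second component: 32, 38, 44, 50, 56, 62 → 68 (+6 each step).
So the next token is D68.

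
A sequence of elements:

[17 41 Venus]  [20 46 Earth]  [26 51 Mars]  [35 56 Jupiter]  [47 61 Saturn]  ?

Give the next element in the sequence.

For the first slot, differences are 3, 6, 9, … (increasing by 3 each time): 17, 20, 26, 35, 47 → 62.
For the second slot, +5 each step: 41, 46, 51, 56, 61 → 66.
Planet: runs through the planets Mercury→Neptune, so Venus, Earth, Mars, Jupiter, Saturn → Uranus.
Putting it together: [62 66 Uranus].

[62 66 Uranus]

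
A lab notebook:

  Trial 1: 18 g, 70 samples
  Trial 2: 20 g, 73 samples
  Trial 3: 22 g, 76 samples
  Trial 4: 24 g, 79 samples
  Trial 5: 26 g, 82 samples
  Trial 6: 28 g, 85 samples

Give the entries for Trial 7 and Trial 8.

30 g, 88 samples; 32 g, 91 samples

G goes 18, 20, 22, 24, 26, 28 → 30 → 32 (+2 each step).
Samples: +3 each step, so 70, 73, 76, 79, 82, 85 → 88 → 91.
So the next two rows are 30 g, 88 samples and 32 g, 91 samples.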